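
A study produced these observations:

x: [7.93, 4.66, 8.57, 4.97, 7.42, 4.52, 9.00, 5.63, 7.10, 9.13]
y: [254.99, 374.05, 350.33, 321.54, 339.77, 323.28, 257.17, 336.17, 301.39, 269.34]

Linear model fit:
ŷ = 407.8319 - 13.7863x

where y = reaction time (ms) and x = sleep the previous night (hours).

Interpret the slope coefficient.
On average, reaction time is about 13.7863 ms lower for every extra hour of sleep.

The slope β₁ = -13.7863 gives the rate at which the fitted reaction time changes with sleep.

Interpretation:
- Sleep up by 1 hour → predicted reaction time decreases by 13.7863 ms
- The effect is assumed constant over the observed range of x (linearity)

The intercept β₀ = 407.8319 is the predicted reaction time when sleep = 0; since the smallest observed x is 4.52, this is an extrapolation and mainly anchors the line.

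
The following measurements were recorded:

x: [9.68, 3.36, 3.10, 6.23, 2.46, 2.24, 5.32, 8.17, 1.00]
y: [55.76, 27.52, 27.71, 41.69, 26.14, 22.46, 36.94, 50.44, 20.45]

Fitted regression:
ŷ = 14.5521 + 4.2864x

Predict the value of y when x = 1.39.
ŷ = 20.5102

Plug x = 1.39 into the fitted line:

ŷ = 14.5521 + 4.2864 × 1.39
ŷ = 14.5521 + 5.9581
ŷ = 20.5102

This is the fitted mean response at that x — an individual observation would come with a wider prediction interval.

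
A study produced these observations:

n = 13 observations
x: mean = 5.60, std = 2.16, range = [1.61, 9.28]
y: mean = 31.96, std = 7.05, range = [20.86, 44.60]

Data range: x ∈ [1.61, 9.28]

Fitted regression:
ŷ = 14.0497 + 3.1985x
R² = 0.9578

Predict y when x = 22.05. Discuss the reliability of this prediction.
ŷ = 84.5766 (extrapolation — x = 22.05 lies outside [1.61, 9.28], so reliability is low).

Prediction calculation:
ŷ = 14.0497 + 3.1985 × 22.05
ŷ = 84.5766

Reliability:
- Data range: x ∈ [1.61, 9.28]
- Prediction point: x = 22.05 is 12.77 units above the observed range → this is EXTRAPOLATION, not interpolation

Why that matters here:
- The linear relationship may not hold outside the observed range
- There are no observations near this x to validate the fitted line there

A defensible statement: 'if the linear trend continued to x = 22.05, y would be about 84.5766' — the premise is untested.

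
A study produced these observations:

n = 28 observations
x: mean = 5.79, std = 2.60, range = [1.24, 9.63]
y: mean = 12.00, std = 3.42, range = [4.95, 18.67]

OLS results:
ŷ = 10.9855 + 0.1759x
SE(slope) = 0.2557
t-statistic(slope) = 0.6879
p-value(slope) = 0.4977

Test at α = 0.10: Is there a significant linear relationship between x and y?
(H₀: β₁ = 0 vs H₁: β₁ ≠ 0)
Fail to reject H₀: p-value = 0.4977 ≥ α = 0.10. The linear relationship is not significant at the 10% level.

Hypothesis test for the slope coefficient:

H₀: β₁ = 0 (no linear relationship)
H₁: β₁ ≠ 0 (linear relationship exists)

Test statistic: t = β̂₁ / SE(β̂₁) = 0.1759 / 0.2557 = 0.6879

The p-value (0.4977) is the probability, under H₀, of a t-statistic at least as extreme as |t| = 0.6879 (two-sided, df = n − 2 = 26).

Decision rule: reject H₀ if p-value < α.
p-value = 0.4977 ≥ α = 0.10 → fail to reject H₀.

There is not sufficient evidence at the 10% significance level to conclude that a linear relationship exists between x and y.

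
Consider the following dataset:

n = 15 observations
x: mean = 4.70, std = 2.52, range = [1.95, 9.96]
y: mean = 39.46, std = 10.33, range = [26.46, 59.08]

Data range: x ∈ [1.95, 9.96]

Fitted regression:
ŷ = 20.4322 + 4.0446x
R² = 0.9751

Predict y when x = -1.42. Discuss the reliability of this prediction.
ŷ = 14.6889 (extrapolation — x = -1.42 lies outside [1.95, 9.96], so reliability is low).

Prediction calculation:
ŷ = 20.4322 + 4.0446 × (-1.42)
ŷ = 14.6889

Reliability:
- Data range: x ∈ [1.95, 9.96]
- Prediction point: x = -1.42 is 3.37 units below the observed range → this is EXTRAPOLATION, not interpolation

Why that matters here:
- R² describes fit only over the sampled x values; it says nothing about behaviour beyond them
- There are no observations near this x to validate the fitted line there
- The linear relationship may not hold outside the observed range

The R² = 0.9751 only validates the fit within [1.95, 9.96]; treat ŷ = 14.6889 with caution.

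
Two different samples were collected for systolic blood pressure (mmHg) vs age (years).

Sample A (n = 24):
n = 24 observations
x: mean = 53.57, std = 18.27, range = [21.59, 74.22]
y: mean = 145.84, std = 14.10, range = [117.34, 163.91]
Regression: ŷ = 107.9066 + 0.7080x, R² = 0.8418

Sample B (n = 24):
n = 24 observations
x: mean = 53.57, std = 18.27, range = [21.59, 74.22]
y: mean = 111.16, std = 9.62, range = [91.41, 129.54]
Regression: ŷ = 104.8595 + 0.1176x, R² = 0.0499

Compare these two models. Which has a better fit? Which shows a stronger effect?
Model A has the better fit (R² = 0.8418 vs 0.0499). Model A shows the stronger effect (|β₁| = 0.7080 vs 0.1176).

Model Comparison:

Which explains more variance? (R²)
- Model A: R² = 0.8418 → 84.18% of variance in blood pressure explained
- Model B: R² = 0.0499 → 4.99% of variance in blood pressure explained
- 0.8418 > 0.0499 → Model A has the better fit

Effect size (slope magnitude):
- Model A: β₁ = 0.7080 → predicted blood pressure rises 0.7080 mmHg per additional year of age
- Model B: β₁ = 0.1176 → predicted blood pressure rises 0.1176 mmHg per additional year of age
- |0.7080| > |0.1176| → Model A shows the stronger marginal effect

Notes:
- The two samples could reflect different populations, time periods, or measurement quality.
- A better fit (higher R²) doesn't necessarily mean a more important relationship.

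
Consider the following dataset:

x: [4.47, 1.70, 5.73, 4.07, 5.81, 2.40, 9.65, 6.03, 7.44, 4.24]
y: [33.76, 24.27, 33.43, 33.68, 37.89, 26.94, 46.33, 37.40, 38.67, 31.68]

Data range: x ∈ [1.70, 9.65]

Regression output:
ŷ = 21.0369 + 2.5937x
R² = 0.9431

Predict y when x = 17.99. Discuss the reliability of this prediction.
ŷ = 67.6976 (extrapolation — x = 17.99 lies outside [1.70, 9.65], so reliability is low).

Prediction calculation:
ŷ = 21.0369 + 2.5937 × 17.99
ŷ = 67.6976

Reliability:
- Data range: x ∈ [1.70, 9.65]
- Prediction point: x = 17.99 is 8.34 units above the observed range → this is EXTRAPOLATION, not interpolation

Why that matters here:
- The standard error of prediction grows with (x − x̄)², and x = 17.99 is far from x̄ = 5.15
- R² describes fit only over the sampled x values; it says nothing about behaviour beyond them
- Real relationships often flatten, saturate, or turn nonlinear at extremes

The R² = 0.9431 only validates the fit within [1.70, 9.65]; treat ŷ = 67.6976 with caution.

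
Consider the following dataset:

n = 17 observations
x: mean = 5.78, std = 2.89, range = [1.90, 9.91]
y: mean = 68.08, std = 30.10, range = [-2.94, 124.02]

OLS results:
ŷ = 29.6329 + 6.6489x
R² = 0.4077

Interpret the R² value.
The model explains 40.77% of the variance in y (R² = 0.4077), leaving 59.23% unexplained; the fit is moderate.

R² (coefficient of determination) measures the proportion of variance in y explained by the regression model.

Here R² = 0.4077:
- Explained: 40.77% of the variation in y
- Unexplained (residual): 100% − 40.77% = 59.23%
- Rule of thumb (below 0.3 weak; 0.3 to below 0.7 moderate; 0.7 and above strong) → moderate

Note: R² never decreases when predictors are added, so it should not be used alone to compare models of different size.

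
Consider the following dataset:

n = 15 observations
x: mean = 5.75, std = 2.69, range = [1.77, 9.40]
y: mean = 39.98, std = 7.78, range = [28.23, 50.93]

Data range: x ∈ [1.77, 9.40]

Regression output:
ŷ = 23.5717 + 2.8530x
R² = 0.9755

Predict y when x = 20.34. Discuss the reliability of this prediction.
ŷ = 81.6017, but this is extrapolation (above the data range [1.77, 9.40]) and may be unreliable.

Prediction calculation:
ŷ = 23.5717 + 2.8530 × 20.34
ŷ = 81.6017

Reliability:
- Data range: x ∈ [1.77, 9.40]
- Prediction point: x = 20.34 is 10.94 units above the observed range → this is EXTRAPOLATION, not interpolation

Why that matters here:
- The linear relationship may not hold outside the observed range
- Real relationships often flatten, saturate, or turn nonlinear at extremes

The R² = 0.9755 only validates the fit within [1.77, 9.40]; treat ŷ = 81.6017 with caution.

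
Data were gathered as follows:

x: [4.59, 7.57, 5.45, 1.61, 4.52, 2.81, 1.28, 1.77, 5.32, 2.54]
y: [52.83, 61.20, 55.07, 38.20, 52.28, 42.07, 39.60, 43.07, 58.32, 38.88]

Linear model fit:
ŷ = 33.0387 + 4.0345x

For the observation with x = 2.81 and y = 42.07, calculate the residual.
Residual = -2.3056

The residual is the difference between the actual value and the predicted value:

Residual = y - ŷ

Step 1: Calculate predicted value
ŷ = 33.0387 + 4.0345 × 2.81
ŷ = 44.3756

Step 2: Calculate residual
Residual = 42.07 - 44.3756
Residual = -2.3056

Interpretation: the model overestimates the actual value by 2.3056 at this point (negative residual → observation lies below the fitted line).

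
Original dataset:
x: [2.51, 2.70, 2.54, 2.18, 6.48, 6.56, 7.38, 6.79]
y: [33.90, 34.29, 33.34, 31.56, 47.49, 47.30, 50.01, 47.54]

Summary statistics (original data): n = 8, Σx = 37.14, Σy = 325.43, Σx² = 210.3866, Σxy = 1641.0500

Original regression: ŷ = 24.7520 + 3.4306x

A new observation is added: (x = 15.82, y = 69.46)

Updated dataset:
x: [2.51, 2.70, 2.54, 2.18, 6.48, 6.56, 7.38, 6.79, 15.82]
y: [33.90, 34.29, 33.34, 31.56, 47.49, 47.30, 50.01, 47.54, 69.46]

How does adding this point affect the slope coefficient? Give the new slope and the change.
Adding the point moves β₁ from 3.4306 to 2.7929, i.e. it decreases by 0.6377 (-18.6%).

The new point has HIGH LEVERAGE: x = 15.82 is far from the original mean x̄ = 37.14/8 ≈ 4.64 (original range [2.18, 7.38]).

Step 1: Update the sums with the new point (n goes from 8 to 9)
Σx  = 37.14 + 15.82 = 52.96
Σy  = 325.43 + 69.46 = 394.89
Σx² = 210.3866 + 15.82² = 210.3866 + 250.2724 = 460.6590
Σxy = 1641.0500 + 15.82×69.46 = 1641.0500 + 1098.8572 = 2739.9072

Step 2: Recompute the slope with b₁ = (nΣxy − ΣxΣy) / (nΣx² − (Σx)²)
Numerator   = 9×2739.9072 − 52.96×394.89 = 24659.1648 − 20913.3744 = 3745.7904
Denominator = 9×460.6590 − 52.96² = 4145.9310 − 2804.7616 = 1341.1694
b₁(new) = 3745.7904 / 1341.1694 = 2.7929

(Same formula on the original sums: (8×1641.0500 − 37.14×325.43) / (8×210.3866 − 37.14²) = 1041.9298 / 303.7132 = 3.4306, matching the given fit.)

Step 3: Change in slope
Δβ₁ = 2.7929 − 3.4306 = -0.6377
Relative change = -0.6377 / 3.4306 × 100% = -18.6%
→ the slope decreases when the point is added.

A high-leverage point only changes the slope if it is off the original line; here y = 69.46 is below the original trend, so the slope decreases.
In practice: examine leverage (hᵢ) and Cook's distance rather than deleting it automatically; refit with and without it and report both if conclusions differ.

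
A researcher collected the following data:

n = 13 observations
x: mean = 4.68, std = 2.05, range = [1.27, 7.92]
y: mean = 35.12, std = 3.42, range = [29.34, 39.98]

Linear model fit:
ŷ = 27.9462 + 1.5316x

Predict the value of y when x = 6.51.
ŷ = 37.9169

To predict y for x = 6.51, substitute into the regression equation:

ŷ = 27.9462 + 1.5316 × 6.51
ŷ = 27.9462 + 9.9707
ŷ = 37.9169

This is the fitted mean response at that x — an individual observation would come with a wider prediction interval.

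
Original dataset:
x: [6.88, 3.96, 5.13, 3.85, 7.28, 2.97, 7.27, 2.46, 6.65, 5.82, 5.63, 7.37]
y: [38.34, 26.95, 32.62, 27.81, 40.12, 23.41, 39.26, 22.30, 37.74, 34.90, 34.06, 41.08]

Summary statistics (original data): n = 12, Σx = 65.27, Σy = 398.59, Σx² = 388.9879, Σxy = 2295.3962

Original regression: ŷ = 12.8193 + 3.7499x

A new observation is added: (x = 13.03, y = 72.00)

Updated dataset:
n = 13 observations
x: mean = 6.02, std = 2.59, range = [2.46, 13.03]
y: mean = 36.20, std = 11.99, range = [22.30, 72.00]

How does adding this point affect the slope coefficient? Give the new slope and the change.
The slope changes from 3.7499 to 4.5795 (change of +0.8296, or +22.1%).

The new point has HIGH LEVERAGE: x = 13.03 is far from the original mean x̄ = 65.27/12 ≈ 5.44 (original range [2.46, 7.37]).

Step 1: Update the sums with the new point (n goes from 12 to 13)
Σx  = 65.27 + 13.03 = 78.30
Σy  = 398.59 + 72.00 = 470.59
Σx² = 388.9879 + 13.03² = 388.9879 + 169.7809 = 558.7688
Σxy = 2295.3962 + 13.03×72.00 = 2295.3962 + 938.1600 = 3233.5562

Step 2: Recompute the slope with b₁ = (nΣxy − ΣxΣy) / (nΣx² − (Σx)²)
Numerator   = 13×3233.5562 − 78.30×470.59 = 42036.2306 − 36847.1970 = 5189.0336
Denominator = 13×558.7688 − 78.30² = 7263.9944 − 6130.8900 = 1133.1044
b₁(new) = 5189.0336 / 1133.1044 = 4.5795

(Same formula on the original sums: (12×2295.3962 − 65.27×398.59) / (12×388.9879 − 65.27²) = 1528.7851 / 407.6819 = 3.7499, matching the given fit.)

Step 3: Change in slope
Δβ₁ = 4.5795 − 3.7499 = +0.8296
Relative change = +0.8296 / 3.7499 × 100% = +22.1%
→ the slope increases when the point is added.

Because the point sits above the extension of the original line at a high-leverage x, it tilts the fit up.
In practice: investigate whether it comes from the same population as the rest of the sample; examine leverage (hᵢ) and Cook's distance rather than deleting it automatically.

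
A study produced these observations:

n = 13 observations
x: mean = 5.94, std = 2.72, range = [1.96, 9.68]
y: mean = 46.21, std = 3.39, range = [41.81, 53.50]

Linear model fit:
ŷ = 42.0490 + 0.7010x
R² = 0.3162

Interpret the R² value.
About 31.62% of the variability in y is accounted for by the regression on x (R² = 0.3162) — a moderate linear fit.

R² = 1 − SS_res/SS_tot compares the residual scatter to the total scatter of y about its mean.

Here R² = 0.3162:
- Explained: 31.62% of the variation in y
- Unexplained (residual): 100% − 31.62% = 68.38%
- Rule of thumb (below 0.3 weak; 0.3 to below 0.7 moderate; 0.7 and above strong) → moderate

Calculation: R² = 1 − (SS_res / SS_tot), where SS_res is the sum of squared residuals and SS_tot the total sum of squares.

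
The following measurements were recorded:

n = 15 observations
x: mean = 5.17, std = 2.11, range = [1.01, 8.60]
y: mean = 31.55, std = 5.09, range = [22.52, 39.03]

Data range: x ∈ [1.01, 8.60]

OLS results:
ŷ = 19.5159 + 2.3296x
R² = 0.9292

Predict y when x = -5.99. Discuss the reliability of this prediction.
ŷ = 5.5616 (extrapolation — x = -5.99 lies outside [1.01, 8.60], so reliability is low).

Prediction calculation:
ŷ = 19.5159 + 2.3296 × (-5.99)
ŷ = 5.5616

Reliability:
- Data range: x ∈ [1.01, 8.60]
- Prediction point: x = -5.99 is 7.00 units below the observed range → this is EXTRAPOLATION, not interpolation

Why that matters here:
- R² describes fit only over the sampled x values; it says nothing about behaviour beyond them
- Real relationships often flatten, saturate, or turn nonlinear at extremes
- The linear relationship may not hold outside the observed range

The R² = 0.9292 only validates the fit within [1.01, 8.60]; treat ŷ = 5.5616 with caution.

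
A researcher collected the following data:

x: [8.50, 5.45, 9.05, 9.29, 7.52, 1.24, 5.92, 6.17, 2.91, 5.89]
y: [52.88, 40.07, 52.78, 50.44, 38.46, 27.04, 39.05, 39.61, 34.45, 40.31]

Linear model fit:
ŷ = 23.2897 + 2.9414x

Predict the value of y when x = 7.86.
ŷ = 46.4091

To predict y for x = 7.86, substitute into the regression equation:

ŷ = 23.2897 + 2.9414 × 7.86
ŷ = 23.2897 + 23.1194
ŷ = 46.4091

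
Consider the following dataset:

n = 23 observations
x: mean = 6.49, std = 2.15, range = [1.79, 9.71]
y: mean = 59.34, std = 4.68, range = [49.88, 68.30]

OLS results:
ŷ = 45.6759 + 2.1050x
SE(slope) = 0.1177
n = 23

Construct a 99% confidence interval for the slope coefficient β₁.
The 99% CI for β₁ is (1.7717, 2.4383)

Confidence interval for the slope:

The 99% CI for β₁ is: β̂₁ ± t*(α/2, n-2) × SE(β̂₁)

Step 1: Find critical t-value
- Confidence level = 0.99
- Degrees of freedom = n - 2 = 23 - 2 = 21
- t*(α/2, 21) = 2.8314

Step 2: Calculate margin of error
Margin = 2.8314 × 0.1177 = 0.3333

Step 3: Construct interval
CI = 2.1050 ± 0.3333
CI = (1.7717, 2.4383)

Interpretation: each one-unit increase in x is associated with a change in mean y of between 1.7717 and 2.4383, with 99% confidence.
Since 0 is outside the interval, a two-sided test at α = 0.01 would reject H₀: β₁ = 0.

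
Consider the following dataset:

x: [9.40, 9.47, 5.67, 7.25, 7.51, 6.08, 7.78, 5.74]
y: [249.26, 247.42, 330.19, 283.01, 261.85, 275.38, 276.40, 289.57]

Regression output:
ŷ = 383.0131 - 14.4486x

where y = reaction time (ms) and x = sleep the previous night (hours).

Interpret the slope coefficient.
An increase of one hour in sleep is associated with a 14.4486 ms decrease in predicted reaction time.

β₁ = -14.4486 is the change in predicted reaction time (ms) per additional hour of sleep.

Interpretation:
- Sleep up by 1 hour → predicted reaction time decreases by 14.4486 ms
- The effect is assumed constant over the observed range of x (linearity)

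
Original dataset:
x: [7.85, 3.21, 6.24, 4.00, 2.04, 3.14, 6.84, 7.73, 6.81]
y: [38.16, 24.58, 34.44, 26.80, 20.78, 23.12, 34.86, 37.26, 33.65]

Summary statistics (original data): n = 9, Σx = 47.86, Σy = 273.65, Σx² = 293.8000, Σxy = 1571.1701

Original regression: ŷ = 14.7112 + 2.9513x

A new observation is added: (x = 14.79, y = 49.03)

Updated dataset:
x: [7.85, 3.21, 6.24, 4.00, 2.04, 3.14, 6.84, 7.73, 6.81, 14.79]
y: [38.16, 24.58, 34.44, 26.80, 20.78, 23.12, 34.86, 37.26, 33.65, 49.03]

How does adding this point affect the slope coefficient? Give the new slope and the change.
New slope β₁ = 2.2886 versus 2.9513 before: a change of -0.6627 (-22.5%).

x = 14.79 lies well outside the original x-range [2.04, 7.85] (x̄ ≈ 5.32), so this observation has high leverage and can move the slope substantially.

Step 1: Update the sums with the new point (n goes from 9 to 10)
Σx  = 47.86 + 14.79 = 62.65
Σy  = 273.65 + 49.03 = 322.68
Σx² = 293.8000 + 14.79² = 293.8000 + 218.7441 = 512.5441
Σxy = 1571.1701 + 14.79×49.03 = 1571.1701 + 725.1537 = 2296.3238

Step 2: Recompute the slope with b₁ = (nΣxy − ΣxΣy) / (nΣx² − (Σx)²)
Numerator   = 10×2296.3238 − 62.65×322.68 = 22963.2380 − 20215.9020 = 2747.3360
Denominator = 10×512.5441 − 62.65² = 5125.4410 − 3925.0225 = 1200.4185
b₁(new) = 2747.3360 / 1200.4185 = 2.2886

(Same formula on the original sums: (9×1571.1701 − 47.86×273.65) / (9×293.8000 − 47.86²) = 1043.6419 / 353.6204 = 2.9513, matching the given fit.)

Step 3: Change in slope
Δβ₁ = 2.2886 − 2.9513 = -0.6627
Relative change = -0.6627 / 2.9513 × 100% = -22.5%
→ the slope decreases when the point is added.

Because the point sits below the extension of the original line at a high-leverage x, it tilts the fit down.
In practice: examine leverage (hᵢ) and Cook's distance rather than deleting it automatically.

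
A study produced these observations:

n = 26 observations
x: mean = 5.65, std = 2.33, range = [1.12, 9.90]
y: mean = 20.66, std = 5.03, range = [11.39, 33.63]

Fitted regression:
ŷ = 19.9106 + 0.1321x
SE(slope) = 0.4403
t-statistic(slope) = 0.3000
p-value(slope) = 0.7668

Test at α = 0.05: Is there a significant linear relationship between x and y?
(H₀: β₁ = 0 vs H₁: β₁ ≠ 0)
p-value = 0.7668 ≥ α = 0.05, so we fail to reject H₀. The relationship is not significant.

Hypothesis test for the slope coefficient:

H₀: β₁ = 0 (no linear relationship)
H₁: β₁ ≠ 0 (linear relationship exists)

Test statistic: t = β̂₁ / SE(β̂₁) = 0.1321 / 0.4403 = 0.3000

The p-value (0.7668) is the probability, under H₀, of a t-statistic at least as extreme as |t| = 0.3000 (two-sided, df = n − 2 = 24).

Decision rule: reject H₀ if p-value < α.
p-value = 0.7668 ≥ α = 0.05 → fail to reject H₀.

There is not sufficient evidence at the 5% significance level to conclude that a linear relationship exists between x and y.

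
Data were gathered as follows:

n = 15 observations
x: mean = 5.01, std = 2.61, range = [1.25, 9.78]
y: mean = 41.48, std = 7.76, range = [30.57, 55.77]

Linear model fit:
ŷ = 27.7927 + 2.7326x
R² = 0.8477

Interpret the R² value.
About 84.77% of the variability in y is accounted for by the regression on x (R² = 0.8477) — a strong linear fit.

R² (coefficient of determination) measures the proportion of variance in y explained by the regression model.

Here R² = 0.8477:
- Explained: 84.77% of the variation in y
- Unexplained (residual): 100% − 84.77% = 15.23%
- Rule of thumb (below 0.3 weak; 0.3 to below 0.7 moderate; 0.7 and above strong) → strong

Note: R² says nothing about causation, and a high R² does not by itself mean the linear form is appropriate — check the residuals.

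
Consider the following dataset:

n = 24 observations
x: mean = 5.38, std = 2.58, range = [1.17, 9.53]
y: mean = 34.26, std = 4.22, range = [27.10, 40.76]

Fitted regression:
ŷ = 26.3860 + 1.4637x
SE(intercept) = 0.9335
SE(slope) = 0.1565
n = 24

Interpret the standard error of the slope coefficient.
SE(slope) = 0.1565 measures the uncertainty in the estimated slope. The coefficient is estimated precisely (SE/|β̂₁| = 10.7%).

SE(β̂₁) = s / √Sxx, where s is the residual standard deviation and Sxx = Σ(x − x̄)². It is the yardstick for how far β̂₁ = 1.4637 could plausibly be from the true slope.

Relative precision:
- SE / |β̂₁| = 0.1565 / 1.4637 = 10.7%
- Rule of thumb (under 20%: precise; 20% to under 50%: moderately precise; 50% or more: imprecise) → precise

Link to interval estimation: a confidence interval for β₁ is β̂₁ ± t* × 0.1565, so SE sets the half-width per unit of t*.

What drives SE(β̂₁): wider spread of x values → smaller SE.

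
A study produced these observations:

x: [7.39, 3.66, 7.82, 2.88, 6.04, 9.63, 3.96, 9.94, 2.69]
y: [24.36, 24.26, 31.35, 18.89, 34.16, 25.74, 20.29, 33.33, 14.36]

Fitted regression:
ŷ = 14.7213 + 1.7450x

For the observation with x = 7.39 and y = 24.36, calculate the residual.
Residual = -3.2569

The residual is the difference between the actual value and the predicted value:

Residual = y - ŷ

Step 1: Calculate predicted value
ŷ = 14.7213 + 1.7450 × 7.39
ŷ = 27.6169

Step 2: Calculate residual
Residual = 24.36 - 27.6169
Residual = -3.2569

Interpretation: the model overestimates the actual value by 3.2569 at this point (negative residual → observation lies below the fitted line).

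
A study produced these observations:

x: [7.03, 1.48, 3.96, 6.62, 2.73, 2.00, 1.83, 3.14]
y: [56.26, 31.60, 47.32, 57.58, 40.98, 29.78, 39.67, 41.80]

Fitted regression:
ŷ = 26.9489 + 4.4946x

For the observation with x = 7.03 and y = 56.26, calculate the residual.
Residual = -2.2859

The residual is the difference between the actual value and the predicted value:

Residual = y - ŷ

Step 1: Calculate predicted value
ŷ = 26.9489 + 4.4946 × 7.03
ŷ = 58.5459

Step 2: Calculate residual
Residual = 56.26 - 58.5459
Residual = -2.2859

Sign check: y < ŷ, so the point is below the line and the fit overestimates here.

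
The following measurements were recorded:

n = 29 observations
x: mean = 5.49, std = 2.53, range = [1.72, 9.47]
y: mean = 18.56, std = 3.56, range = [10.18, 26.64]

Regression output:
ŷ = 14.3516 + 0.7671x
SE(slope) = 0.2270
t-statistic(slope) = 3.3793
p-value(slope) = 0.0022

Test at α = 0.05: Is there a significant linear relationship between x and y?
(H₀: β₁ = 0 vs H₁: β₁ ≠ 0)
Reject H₀: p-value = 0.0022 < α = 0.05. The linear relationship is significant at the 5% level.

Hypothesis test for the slope coefficient:

H₀: β₁ = 0 (no linear relationship)
H₁: β₁ ≠ 0 (linear relationship exists)

Test statistic: t = β̂₁ / SE(β̂₁) = 0.7671 / 0.2270 = 3.3793

The p-value (0.0022) is the probability, under H₀, of a t-statistic at least as extreme as |t| = 3.3793 (two-sided, df = n − 2 = 27).

Decision rule: reject H₀ if p-value < α.
p-value = 0.0022 < α = 0.05 → reject H₀.

There is sufficient evidence at the 5% significance level to conclude that a linear relationship exists between x and y.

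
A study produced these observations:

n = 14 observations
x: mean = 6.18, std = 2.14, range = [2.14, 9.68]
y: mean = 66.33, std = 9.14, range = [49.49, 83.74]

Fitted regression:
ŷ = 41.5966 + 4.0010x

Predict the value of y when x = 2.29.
ŷ = 50.7589

Plug x = 2.29 into the fitted line:

ŷ = 41.5966 + 4.0010 × 2.29
ŷ = 41.5966 + 9.1623
ŷ = 50.7589

This is a point prediction; actual observations scatter around it by roughly the residual standard deviation.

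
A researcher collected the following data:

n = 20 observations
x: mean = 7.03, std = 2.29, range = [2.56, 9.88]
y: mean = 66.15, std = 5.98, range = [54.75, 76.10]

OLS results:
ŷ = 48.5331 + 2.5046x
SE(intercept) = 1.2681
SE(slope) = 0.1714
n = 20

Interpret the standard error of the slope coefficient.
The slope 2.5046 is pinned down to within about ±0.1714 (one SE) by these data — relative uncertainty 6.8%, i.e. precise.

What SE measures:
- The standard error quantifies the sampling variability of the coefficient estimate
- It is the estimated standard deviation of β̂₁ across hypothetical repeated samples of the same size
- Smaller SE → more precise estimate

Relative precision:
- SE / |β̂₁| = 0.1714 / 2.5046 = 6.8%
- Rule of thumb (under 20%: precise; 20% to under 50%: moderately precise; 50% or more: imprecise) → precise

Link to interval estimation: a confidence interval for β₁ is β̂₁ ± t* × 0.1714, so SE sets the half-width per unit of t*.

What drives SE(β̂₁): larger n (here n = 20) → smaller SE; more residual scatter → larger SE.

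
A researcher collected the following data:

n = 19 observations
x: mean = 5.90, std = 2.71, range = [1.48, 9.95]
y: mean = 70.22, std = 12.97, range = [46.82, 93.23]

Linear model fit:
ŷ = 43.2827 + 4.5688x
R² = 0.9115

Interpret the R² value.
R² = 0.9115 means 91.15% of the variation in y is explained by the linear relationship with x. This indicates a strong fit.

The coefficient of determination R² is the fraction of the total variation in y that the fitted line accounts for.

Here R² = 0.9115:
- Explained: 91.15% of the variation in y
- Unexplained (residual): 100% − 91.15% = 8.85%
- Rule of thumb (below 0.3 weak; 0.3 to below 0.7 moderate; 0.7 and above strong) → strong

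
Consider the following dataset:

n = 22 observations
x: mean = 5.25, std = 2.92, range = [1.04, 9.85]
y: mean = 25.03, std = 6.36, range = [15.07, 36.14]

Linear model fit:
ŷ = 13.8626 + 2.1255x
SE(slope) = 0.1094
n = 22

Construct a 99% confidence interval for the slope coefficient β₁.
The 99% CI for β₁ is (1.8142, 2.4368)

Confidence interval for the slope:

The 99% CI for β₁ is: β̂₁ ± t*(α/2, n-2) × SE(β̂₁)

Step 1: Find critical t-value
- Confidence level = 0.99
- Degrees of freedom = n - 2 = 22 - 2 = 20
- t*(α/2, 20) = 2.8453

Step 2: Calculate margin of error
Margin = 2.8453 × 0.1094 = 0.3113

Step 3: Construct interval
CI = 2.1255 ± 0.3113
CI = (1.8142, 2.4368)

Interpretation: each one-unit increase in x is associated with a change in mean y of between 1.8142 and 2.4368, with 99% confidence.
Since 0 is outside the interval, a two-sided test at α = 0.01 would reject H₀: β₁ = 0.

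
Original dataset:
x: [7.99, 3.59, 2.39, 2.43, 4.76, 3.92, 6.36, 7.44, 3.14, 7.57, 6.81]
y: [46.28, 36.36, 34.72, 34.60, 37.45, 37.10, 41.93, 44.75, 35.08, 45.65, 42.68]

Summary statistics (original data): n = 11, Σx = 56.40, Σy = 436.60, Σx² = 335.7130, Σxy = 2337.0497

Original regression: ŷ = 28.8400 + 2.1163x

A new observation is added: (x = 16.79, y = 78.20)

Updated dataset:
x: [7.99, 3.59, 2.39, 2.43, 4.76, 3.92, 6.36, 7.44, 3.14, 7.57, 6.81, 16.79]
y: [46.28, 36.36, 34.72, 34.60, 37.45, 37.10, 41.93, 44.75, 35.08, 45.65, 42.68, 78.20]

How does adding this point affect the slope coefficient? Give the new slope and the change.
New slope β₁ = 2.9797 versus 2.1163 before: a change of +0.8634 (+40.8%).

x = 16.79 lies well outside the original x-range [2.39, 7.99] (x̄ ≈ 5.13), so this observation has high leverage and can move the slope substantially.

Step 1: Update the sums with the new point (n goes from 11 to 12)
Σx  = 56.40 + 16.79 = 73.19
Σy  = 436.60 + 78.20 = 514.80
Σx² = 335.7130 + 16.79² = 335.7130 + 281.9041 = 617.6171
Σxy = 2337.0497 + 16.79×78.20 = 2337.0497 + 1312.9780 = 3650.0277

Step 2: Recompute the slope with b₁ = (nΣxy − ΣxΣy) / (nΣx² − (Σx)²)
Numerator   = 12×3650.0277 − 73.19×514.80 = 43800.3324 − 37678.2120 = 6122.1204
Denominator = 12×617.6171 − 73.19² = 7411.4052 − 5356.7761 = 2054.6291
b₁(new) = 6122.1204 / 2054.6291 = 2.9797

(Same formula on the original sums: (11×2337.0497 − 56.40×436.60) / (11×335.7130 − 56.40²) = 1083.3067 / 511.8830 = 2.1163, matching the given fit.)

Step 3: Change in slope
Δβ₁ = 2.9797 − 2.1163 = +0.8634
Relative change = +0.8634 / 2.1163 × 100% = +40.8%
→ the slope increases when the point is added.

Because the point sits above the extension of the original line at a high-leverage x, it tilts the fit up.
In practice: check such a point for data-entry or measurement error; investigate whether it comes from the same population as the rest of the sample.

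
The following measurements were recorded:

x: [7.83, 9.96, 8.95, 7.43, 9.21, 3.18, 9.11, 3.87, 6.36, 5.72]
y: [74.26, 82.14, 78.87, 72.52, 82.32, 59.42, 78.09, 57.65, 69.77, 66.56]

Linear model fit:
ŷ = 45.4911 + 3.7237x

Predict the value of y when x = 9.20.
ŷ = 79.7491

To predict y for x = 9.20, substitute into the regression equation:

ŷ = 45.4911 + 3.7237 × 9.20
ŷ = 45.4911 + 34.2580
ŷ = 79.7491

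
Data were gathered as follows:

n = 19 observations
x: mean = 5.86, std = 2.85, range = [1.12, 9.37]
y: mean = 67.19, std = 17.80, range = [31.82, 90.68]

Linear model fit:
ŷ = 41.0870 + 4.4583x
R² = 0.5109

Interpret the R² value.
About 51.09% of the variability in y is accounted for by the regression on x (R² = 0.5109) — a moderate linear fit.

R² = 1 − SS_res/SS_tot compares the residual scatter to the total scatter of y about its mean.

Here R² = 0.5109:
- Explained: 51.09% of the variation in y
- Unexplained (residual): 100% − 51.09% = 48.91%
- Rule of thumb (below 0.3 weak; 0.3 to below 0.7 moderate; 0.7 and above strong) → moderate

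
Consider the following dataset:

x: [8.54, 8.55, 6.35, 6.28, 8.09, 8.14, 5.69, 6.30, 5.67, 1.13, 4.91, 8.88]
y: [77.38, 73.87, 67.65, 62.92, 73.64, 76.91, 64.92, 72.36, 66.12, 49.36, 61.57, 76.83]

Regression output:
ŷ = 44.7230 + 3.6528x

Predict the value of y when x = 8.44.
ŷ = 75.5526

Plug x = 8.44 into the fitted line:

ŷ = 44.7230 + 3.6528 × 8.44
ŷ = 44.7230 + 30.8296
ŷ = 75.5526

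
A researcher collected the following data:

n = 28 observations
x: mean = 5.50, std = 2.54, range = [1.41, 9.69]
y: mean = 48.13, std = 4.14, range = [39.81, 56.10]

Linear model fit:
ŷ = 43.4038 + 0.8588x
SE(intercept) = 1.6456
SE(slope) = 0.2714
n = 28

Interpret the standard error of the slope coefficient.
The slope 0.8588 is pinned down to within about ±0.2714 (one SE) by these data — relative uncertainty 31.6%, i.e. moderately precise.

What SE measures:
- The standard error quantifies the sampling variability of the coefficient estimate
- It is the estimated standard deviation of β̂₁ across hypothetical repeated samples of the same size
- Smaller SE → more precise estimate

Relative precision:
- SE / |β̂₁| = 0.2714 / 0.8588 = 31.6%
- Rule of thumb (under 20%: precise; 20% to under 50%: moderately precise; 50% or more: imprecise) → moderately precise

Rough 95% range (±2 SE): 0.8588 ± 0.5428 → (0.3160, 1.4016).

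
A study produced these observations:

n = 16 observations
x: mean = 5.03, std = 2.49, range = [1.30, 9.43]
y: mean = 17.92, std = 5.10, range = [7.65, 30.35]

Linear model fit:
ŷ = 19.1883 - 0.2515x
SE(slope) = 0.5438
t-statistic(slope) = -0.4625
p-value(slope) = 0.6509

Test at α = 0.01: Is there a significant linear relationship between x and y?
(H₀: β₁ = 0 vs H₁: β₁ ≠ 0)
Fail to reject H₀: p-value = 0.6509 ≥ α = 0.01. The linear relationship is not significant at the 1% level.

Hypothesis test for the slope coefficient:

H₀: β₁ = 0 (no linear relationship)
H₁: β₁ ≠ 0 (linear relationship exists)

Test statistic: t = β̂₁ / SE(β̂₁) = -0.2515 / 0.5438 = -0.4625

The p-value (0.6509) is the probability, under H₀, of a t-statistic at least as extreme as |t| = 0.4625 (two-sided, df = n − 2 = 14).

Decision rule: reject H₀ if p-value < α.
p-value = 0.6509 ≥ α = 0.01 → fail to reject H₀.

There is not sufficient evidence at the 1% significance level to conclude that a linear relationship exists between x and y.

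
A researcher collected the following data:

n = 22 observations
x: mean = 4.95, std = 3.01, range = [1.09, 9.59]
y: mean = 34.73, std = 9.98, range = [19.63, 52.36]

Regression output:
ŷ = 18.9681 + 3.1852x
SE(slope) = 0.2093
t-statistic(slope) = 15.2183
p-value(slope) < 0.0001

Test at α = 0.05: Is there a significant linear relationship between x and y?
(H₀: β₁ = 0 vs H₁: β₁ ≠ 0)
p-value < 0.0001 < α = 0.05, so we reject H₀. The relationship is significant.

Hypothesis test for the slope coefficient:

H₀: β₁ = 0 (no linear relationship)
H₁: β₁ ≠ 0 (linear relationship exists)

Test statistic: t = β̂₁ / SE(β̂₁) = 3.1852 / 0.2093 = 15.2183

p < 0.0001: how often a slope estimate this far from 0 (in SE units) would arise by chance if β₁ were truly 0.

Decision rule: reject H₀ if p-value < α.
p-value < 0.0001 < α = 0.05 → reject H₀.

At α = 0.05 the data do provide convincing evidence of a nonzero slope.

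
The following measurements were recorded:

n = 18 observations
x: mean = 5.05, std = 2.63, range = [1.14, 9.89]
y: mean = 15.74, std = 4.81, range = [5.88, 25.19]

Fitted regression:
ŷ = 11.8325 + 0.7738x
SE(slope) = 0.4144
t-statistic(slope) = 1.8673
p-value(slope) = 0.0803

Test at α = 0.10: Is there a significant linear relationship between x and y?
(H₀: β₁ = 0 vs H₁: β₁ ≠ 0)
p-value = 0.0803 < α = 0.10, so we reject H₀. The relationship is significant.

Hypothesis test for the slope coefficient:

H₀: β₁ = 0 (no linear relationship)
H₁: β₁ ≠ 0 (linear relationship exists)

Test statistic: t = β̂₁ / SE(β̂₁) = 0.7738 / 0.4144 = 1.8673

With df = 16, the two-sided p-value for |t| = 1.8673 is 0.0803.

Decision rule: reject H₀ if p-value < α.
p-value = 0.0803 < α = 0.10 → reject H₀.

There is sufficient evidence at the 10% significance level to conclude that a linear relationship exists between x and y.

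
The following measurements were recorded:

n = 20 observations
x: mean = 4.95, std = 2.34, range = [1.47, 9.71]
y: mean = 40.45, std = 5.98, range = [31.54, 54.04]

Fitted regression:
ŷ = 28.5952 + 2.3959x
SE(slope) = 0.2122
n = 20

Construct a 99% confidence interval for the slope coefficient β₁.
The 99% CI for β₁ is (1.7851, 3.0067)

Confidence interval for the slope:

The 99% CI for β₁ is: β̂₁ ± t*(α/2, n-2) × SE(β̂₁)

Step 1: Find critical t-value
- Confidence level = 0.99
- Degrees of freedom = n - 2 = 20 - 2 = 18
- t*(α/2, 18) = 2.8784

Step 2: Calculate margin of error
Margin = 2.8784 × 0.2122 = 0.6108

Step 3: Construct interval
CI = 2.3959 ± 0.6108
CI = (1.7851, 3.0067)

Interpretation: each one-unit increase in x is associated with a change in mean y of between 1.7851 and 3.0067, with 99% confidence.
Both endpoints are positive, so the data support a genuinely positive slope at this confidence level.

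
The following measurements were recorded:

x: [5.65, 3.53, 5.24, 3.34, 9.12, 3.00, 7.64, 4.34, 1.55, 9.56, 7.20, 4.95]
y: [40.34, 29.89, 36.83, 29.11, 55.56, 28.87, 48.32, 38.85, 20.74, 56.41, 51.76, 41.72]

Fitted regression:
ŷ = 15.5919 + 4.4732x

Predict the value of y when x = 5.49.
ŷ = 40.1498

Plug x = 5.49 into the fitted line:

ŷ = 15.5919 + 4.4732 × 5.49
ŷ = 15.5919 + 24.5579
ŷ = 40.1498

This is the fitted mean response at that x — an individual observation would come with a wider prediction interval.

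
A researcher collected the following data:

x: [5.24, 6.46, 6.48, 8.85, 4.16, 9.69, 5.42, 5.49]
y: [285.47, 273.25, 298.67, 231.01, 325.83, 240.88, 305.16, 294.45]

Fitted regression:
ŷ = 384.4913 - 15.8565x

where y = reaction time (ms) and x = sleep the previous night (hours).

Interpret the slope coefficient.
On average, reaction time is about 15.8565 ms lower for every extra hour of sleep.

β₁ = -15.8565 is the change in predicted reaction time (ms) per additional hour of sleep.

Interpretation:
- Sleep up by 1 hour → predicted reaction time decreases by 15.8565 ms
- The effect is assumed constant over the observed range of x (linearity)
- The slope describes association in these data, not necessarily a causal effect

(β₀ = 384.4913 is the fitted value at x = 0 and is not part of the slope interpretation.)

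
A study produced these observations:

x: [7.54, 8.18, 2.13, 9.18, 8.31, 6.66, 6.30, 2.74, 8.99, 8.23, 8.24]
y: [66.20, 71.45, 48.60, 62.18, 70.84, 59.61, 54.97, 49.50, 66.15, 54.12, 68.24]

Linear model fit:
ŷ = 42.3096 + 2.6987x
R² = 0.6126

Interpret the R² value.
About 61.26% of the variability in y is accounted for by the regression on x (R² = 0.6126) — a moderate linear fit.

R² = 1 − SS_res/SS_tot compares the residual scatter to the total scatter of y about its mean.

Here R² = 0.6126:
- Explained: 61.26% of the variation in y
- Unexplained (residual): 100% − 61.26% = 38.74%
- Rule of thumb (below 0.3 weak; 0.3 to below 0.7 moderate; 0.7 and above strong) → moderate

Equivalently, for simple linear regression R² = r², so |r| = √0.6126 ≈ 0.7827.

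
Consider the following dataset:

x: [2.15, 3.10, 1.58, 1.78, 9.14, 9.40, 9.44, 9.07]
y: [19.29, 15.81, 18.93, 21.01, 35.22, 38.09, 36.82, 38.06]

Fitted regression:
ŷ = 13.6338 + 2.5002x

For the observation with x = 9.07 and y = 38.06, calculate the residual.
Residual = 1.7494

The residual is the difference between the actual value and the predicted value:

Residual = y - ŷ

Step 1: Calculate predicted value
ŷ = 13.6338 + 2.5002 × 9.07
ŷ = 36.3106

Step 2: Calculate residual
Residual = 38.06 - 36.3106
Residual = 1.7494

The residual is positive, so the observed y = 38.06 sits above the regression line (the line underestimates it by 1.7494).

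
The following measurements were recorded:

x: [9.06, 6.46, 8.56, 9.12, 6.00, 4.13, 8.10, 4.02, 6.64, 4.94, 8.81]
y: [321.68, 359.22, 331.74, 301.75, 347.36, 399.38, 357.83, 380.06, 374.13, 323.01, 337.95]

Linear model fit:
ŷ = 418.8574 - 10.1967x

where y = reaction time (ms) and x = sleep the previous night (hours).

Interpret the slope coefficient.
On average, reaction time is about 10.1967 ms lower for every extra hour of sleep.

The slope β₁ = -10.1967 gives the rate at which the fitted reaction time changes with sleep.

Interpretation:
- Sleep up by 1 hour → predicted reaction time decreases by 10.1967 ms
- The effect is assumed constant over the observed range of x (linearity)
- The sign (−) gives the direction; the magnitude 10.1967 gives the size of the effect per hour

(β₀ = 418.8574 is the fitted value at x = 0 and is not part of the slope interpretation.)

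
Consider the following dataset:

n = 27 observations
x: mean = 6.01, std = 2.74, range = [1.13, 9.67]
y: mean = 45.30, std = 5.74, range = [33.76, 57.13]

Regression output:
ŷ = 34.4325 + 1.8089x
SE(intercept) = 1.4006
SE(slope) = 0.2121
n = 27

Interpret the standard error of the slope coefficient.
The slope 1.8089 is pinned down to within about ±0.2121 (one SE) by these data — relative uncertainty 11.7%, i.e. precise.

What SE measures:
- The standard error quantifies the sampling variability of the coefficient estimate
- It is the estimated standard deviation of β̂₁ across hypothetical repeated samples of the same size
- Smaller SE → more precise estimate

Relative precision:
- SE / |β̂₁| = 0.2121 / 1.8089 = 11.7%
- Rule of thumb (under 20%: precise; 20% to under 50%: moderately precise; 50% or more: imprecise) → precise

Link to the t-test: t = β̂₁ / SE(β̂₁) = 1.8089 / 0.2121 = 8.5285, the statistic for H₀: β₁ = 0.

What drives SE(β̂₁): larger n (here n = 27) → smaller SE.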